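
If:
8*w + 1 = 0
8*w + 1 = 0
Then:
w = -1/8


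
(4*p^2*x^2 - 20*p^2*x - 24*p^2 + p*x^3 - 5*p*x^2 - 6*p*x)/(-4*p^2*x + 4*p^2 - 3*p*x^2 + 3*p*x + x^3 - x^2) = p*(-4*p*x^2 + 20*p*x + 24*p - x^3 + 5*x^2 + 6*x)/(4*p^2*x - 4*p^2 + 3*p*x^2 - 3*p*x - x^3 + x^2)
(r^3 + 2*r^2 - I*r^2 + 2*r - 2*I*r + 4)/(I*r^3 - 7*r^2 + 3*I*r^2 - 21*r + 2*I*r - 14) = (-I*r^2 - r - 2*I)/(r^2 + r*(1 + 7*I) + 7*I)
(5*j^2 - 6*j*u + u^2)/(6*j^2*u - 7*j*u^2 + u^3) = (-5*j + u)/(u*(-6*j + u))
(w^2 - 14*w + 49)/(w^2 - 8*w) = (w^2 - 14*w + 49)/(w*(w - 8))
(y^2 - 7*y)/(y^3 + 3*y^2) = (y - 7)/(y*(y + 3))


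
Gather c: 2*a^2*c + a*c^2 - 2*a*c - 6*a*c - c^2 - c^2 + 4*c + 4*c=c^2*(a - 2) + c*(2*a^2 - 8*a + 8)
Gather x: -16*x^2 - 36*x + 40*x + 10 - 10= -16*x^2 + 4*x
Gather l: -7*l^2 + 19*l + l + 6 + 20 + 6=-7*l^2 + 20*l + 32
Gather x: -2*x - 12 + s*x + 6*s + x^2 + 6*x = 6*s + x^2 + x*(s + 4) - 12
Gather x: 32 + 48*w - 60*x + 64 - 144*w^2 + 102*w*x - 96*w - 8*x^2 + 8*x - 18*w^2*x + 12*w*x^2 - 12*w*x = -144*w^2 - 48*w + x^2*(12*w - 8) + x*(-18*w^2 + 90*w - 52) + 96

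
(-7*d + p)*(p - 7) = -7*d*p + 49*d + p^2 - 7*p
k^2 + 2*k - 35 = (k - 5)*(k + 7)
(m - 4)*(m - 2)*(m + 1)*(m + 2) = m^4 - 3*m^3 - 8*m^2 + 12*m + 16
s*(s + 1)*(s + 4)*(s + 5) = s^4 + 10*s^3 + 29*s^2 + 20*s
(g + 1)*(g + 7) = g^2 + 8*g + 7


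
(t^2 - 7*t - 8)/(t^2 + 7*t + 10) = (t^2 - 7*t - 8)/(t^2 + 7*t + 10)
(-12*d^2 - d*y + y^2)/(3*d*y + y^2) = (-4*d + y)/y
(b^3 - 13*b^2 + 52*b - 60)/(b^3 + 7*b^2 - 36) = (b^2 - 11*b + 30)/(b^2 + 9*b + 18)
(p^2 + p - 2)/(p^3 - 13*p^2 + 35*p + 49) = (p^2 + p - 2)/(p^3 - 13*p^2 + 35*p + 49)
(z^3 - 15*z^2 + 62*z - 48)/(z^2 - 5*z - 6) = (z^2 - 9*z + 8)/(z + 1)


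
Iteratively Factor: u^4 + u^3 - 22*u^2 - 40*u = (u + 2)*(u^3 - u^2 - 20*u) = (u + 2)*(u + 4)*(u^2 - 5*u) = u*(u + 2)*(u + 4)*(u - 5)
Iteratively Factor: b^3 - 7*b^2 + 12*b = (b - 3)*(b^2 - 4*b) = (b - 4)*(b - 3)*(b)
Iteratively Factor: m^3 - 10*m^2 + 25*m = (m - 5)*(m^2 - 5*m) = m*(m - 5)*(m - 5)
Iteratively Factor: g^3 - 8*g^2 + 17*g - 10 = (g - 5)*(g^2 - 3*g + 2) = (g - 5)*(g - 2)*(g - 1)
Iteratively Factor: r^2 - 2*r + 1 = (r - 1)*(r - 1)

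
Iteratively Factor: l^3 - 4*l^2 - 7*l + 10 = (l - 5)*(l^2 + l - 2) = (l - 5)*(l - 1)*(l + 2)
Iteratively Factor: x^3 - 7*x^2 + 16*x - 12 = (x - 2)*(x^2 - 5*x + 6) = (x - 3)*(x - 2)*(x - 2)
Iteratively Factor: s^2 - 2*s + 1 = (s - 1)*(s - 1)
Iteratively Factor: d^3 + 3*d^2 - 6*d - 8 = (d + 1)*(d^2 + 2*d - 8) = (d + 1)*(d + 4)*(d - 2)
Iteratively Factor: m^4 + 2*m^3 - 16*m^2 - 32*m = (m + 2)*(m^3 - 16*m) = (m + 2)*(m + 4)*(m^2 - 4*m) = m*(m + 2)*(m + 4)*(m - 4)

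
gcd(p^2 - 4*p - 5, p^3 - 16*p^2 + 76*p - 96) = 1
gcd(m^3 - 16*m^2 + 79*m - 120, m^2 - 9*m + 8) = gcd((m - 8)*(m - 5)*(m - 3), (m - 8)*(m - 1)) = m - 8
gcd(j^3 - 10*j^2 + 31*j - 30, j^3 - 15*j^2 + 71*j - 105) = j^2 - 8*j + 15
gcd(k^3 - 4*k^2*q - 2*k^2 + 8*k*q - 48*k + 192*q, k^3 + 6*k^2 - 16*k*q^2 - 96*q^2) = -k^2 + 4*k*q - 6*k + 24*q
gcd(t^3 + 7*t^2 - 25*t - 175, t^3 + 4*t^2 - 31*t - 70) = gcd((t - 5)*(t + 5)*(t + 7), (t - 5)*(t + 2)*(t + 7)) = t^2 + 2*t - 35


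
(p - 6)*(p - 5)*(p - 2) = p^3 - 13*p^2 + 52*p - 60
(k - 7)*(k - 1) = k^2 - 8*k + 7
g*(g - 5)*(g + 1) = g^3 - 4*g^2 - 5*g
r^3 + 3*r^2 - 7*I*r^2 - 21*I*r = r*(r + 3)*(r - 7*I)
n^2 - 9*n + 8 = (n - 8)*(n - 1)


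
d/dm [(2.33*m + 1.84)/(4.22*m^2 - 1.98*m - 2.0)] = (9.8326*m^2 - 4.6134*m - (2.33*m + 1.84)*(8.44*m - 1.98) - 4.66)/(-4.22*m^2 + 1.98*m + 2.0)^2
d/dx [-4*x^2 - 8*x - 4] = -8*x - 8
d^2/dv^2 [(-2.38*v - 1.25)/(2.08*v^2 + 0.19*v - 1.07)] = (-(2.38*v + 1.25)*(4.16*v + 0.19)*(8.32*v + 0.38) + (29.7024*v + 6.1044)*(2.08*v^2 + 0.19*v - 1.07))/(2.08*v^2 + 0.19*v - 1.07)^3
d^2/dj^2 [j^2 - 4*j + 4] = 2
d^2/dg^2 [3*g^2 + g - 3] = 6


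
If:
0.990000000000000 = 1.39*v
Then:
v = 0.71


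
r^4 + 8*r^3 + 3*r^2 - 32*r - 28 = (r - 2)*(r + 1)*(r + 2)*(r + 7)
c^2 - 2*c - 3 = (c - 3)*(c + 1)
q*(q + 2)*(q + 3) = q^3 + 5*q^2 + 6*q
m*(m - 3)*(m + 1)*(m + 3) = m^4 + m^3 - 9*m^2 - 9*m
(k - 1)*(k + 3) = k^2 + 2*k - 3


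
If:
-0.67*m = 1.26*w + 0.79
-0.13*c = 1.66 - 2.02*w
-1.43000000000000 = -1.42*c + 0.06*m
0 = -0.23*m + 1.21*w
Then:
No Solution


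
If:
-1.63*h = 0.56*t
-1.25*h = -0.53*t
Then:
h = 0.00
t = 0.00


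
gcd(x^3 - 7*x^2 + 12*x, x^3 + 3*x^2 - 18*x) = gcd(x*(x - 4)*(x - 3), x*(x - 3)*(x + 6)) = x^2 - 3*x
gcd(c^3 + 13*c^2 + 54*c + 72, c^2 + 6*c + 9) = c + 3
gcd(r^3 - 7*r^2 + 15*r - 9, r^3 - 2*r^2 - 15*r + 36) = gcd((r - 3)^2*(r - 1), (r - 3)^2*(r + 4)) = r^2 - 6*r + 9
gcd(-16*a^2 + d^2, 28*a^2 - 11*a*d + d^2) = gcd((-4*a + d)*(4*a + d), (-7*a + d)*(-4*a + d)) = 4*a - d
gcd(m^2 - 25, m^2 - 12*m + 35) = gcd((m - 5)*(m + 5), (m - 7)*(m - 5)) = m - 5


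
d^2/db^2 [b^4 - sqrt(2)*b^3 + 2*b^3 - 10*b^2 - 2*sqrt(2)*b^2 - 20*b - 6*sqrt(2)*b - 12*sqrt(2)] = 12*b^2 - 6*sqrt(2)*b + 12*b - 20 - 4*sqrt(2)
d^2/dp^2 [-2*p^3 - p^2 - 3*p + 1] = -12*p - 2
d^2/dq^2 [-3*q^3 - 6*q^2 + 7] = -18*q - 12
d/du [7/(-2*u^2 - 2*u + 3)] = 14*(2*u + 1)/(2*u^2 + 2*u - 3)^2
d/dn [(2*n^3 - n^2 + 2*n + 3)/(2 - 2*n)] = (-4*n^3 + 7*n^2 - 2*n + 5)/(2*(n^2 - 2*n + 1))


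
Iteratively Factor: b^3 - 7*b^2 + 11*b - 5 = (b - 1)*(b^2 - 6*b + 5) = (b - 5)*(b - 1)*(b - 1)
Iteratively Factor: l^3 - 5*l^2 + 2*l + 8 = (l + 1)*(l^2 - 6*l + 8) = (l - 4)*(l + 1)*(l - 2)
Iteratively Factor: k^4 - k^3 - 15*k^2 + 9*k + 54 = (k - 3)*(k^3 + 2*k^2 - 9*k - 18) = (k - 3)*(k + 3)*(k^2 - k - 6) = (k - 3)^2*(k + 3)*(k + 2)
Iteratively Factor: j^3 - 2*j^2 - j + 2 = (j + 1)*(j^2 - 3*j + 2) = (j - 2)*(j + 1)*(j - 1)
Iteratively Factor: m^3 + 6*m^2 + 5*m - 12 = (m - 1)*(m^2 + 7*m + 12) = (m - 1)*(m + 3)*(m + 4)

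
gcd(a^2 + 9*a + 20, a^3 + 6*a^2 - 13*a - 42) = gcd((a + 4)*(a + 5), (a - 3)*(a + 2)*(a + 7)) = 1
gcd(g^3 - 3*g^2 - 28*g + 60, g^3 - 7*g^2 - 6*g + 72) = g - 6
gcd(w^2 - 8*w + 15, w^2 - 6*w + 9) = w - 3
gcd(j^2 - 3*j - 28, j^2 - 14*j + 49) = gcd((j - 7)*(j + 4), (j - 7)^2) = j - 7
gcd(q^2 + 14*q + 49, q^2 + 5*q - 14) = q + 7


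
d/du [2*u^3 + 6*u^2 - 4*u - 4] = 6*u^2 + 12*u - 4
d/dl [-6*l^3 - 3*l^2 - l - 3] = -18*l^2 - 6*l - 1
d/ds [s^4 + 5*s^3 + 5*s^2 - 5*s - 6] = 4*s^3 + 15*s^2 + 10*s - 5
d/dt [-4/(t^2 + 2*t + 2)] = 8*(t + 1)/(t^2 + 2*t + 2)^2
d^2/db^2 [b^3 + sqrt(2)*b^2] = 6*b + 2*sqrt(2)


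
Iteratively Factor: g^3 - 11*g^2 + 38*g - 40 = (g - 2)*(g^2 - 9*g + 20) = (g - 4)*(g - 2)*(g - 5)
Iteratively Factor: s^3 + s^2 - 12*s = (s - 3)*(s^2 + 4*s) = (s - 3)*(s + 4)*(s)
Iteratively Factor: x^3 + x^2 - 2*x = (x + 2)*(x^2 - x) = x*(x + 2)*(x - 1)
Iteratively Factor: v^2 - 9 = (v - 3)*(v + 3)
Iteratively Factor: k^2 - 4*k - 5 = (k - 5)*(k + 1)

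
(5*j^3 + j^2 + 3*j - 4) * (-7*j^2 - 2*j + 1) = -35*j^5 - 17*j^4 - 18*j^3 + 23*j^2 + 11*j - 4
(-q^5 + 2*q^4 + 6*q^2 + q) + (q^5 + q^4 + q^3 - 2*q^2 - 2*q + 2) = 3*q^4 + q^3 + 4*q^2 - q + 2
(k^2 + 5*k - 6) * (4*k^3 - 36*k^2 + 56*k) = 4*k^5 - 16*k^4 - 148*k^3 + 496*k^2 - 336*k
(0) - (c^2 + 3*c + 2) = -c^2 - 3*c - 2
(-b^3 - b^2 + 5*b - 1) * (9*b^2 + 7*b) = -9*b^5 - 16*b^4 + 38*b^3 + 26*b^2 - 7*b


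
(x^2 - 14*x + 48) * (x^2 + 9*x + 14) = x^4 - 5*x^3 - 64*x^2 + 236*x + 672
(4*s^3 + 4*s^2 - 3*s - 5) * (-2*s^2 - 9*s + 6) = -8*s^5 - 44*s^4 - 6*s^3 + 61*s^2 + 27*s - 30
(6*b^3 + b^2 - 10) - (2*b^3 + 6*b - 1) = 4*b^3 + b^2 - 6*b - 9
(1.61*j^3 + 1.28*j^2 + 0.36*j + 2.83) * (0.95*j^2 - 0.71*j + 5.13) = 1.5295*j^5 + 0.0729*j^4 + 7.6925*j^3 + 8.9993*j^2 - 0.1625*j + 14.5179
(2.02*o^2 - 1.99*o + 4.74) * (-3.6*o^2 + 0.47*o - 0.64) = -7.272*o^4 + 8.1134*o^3 - 19.2921*o^2 + 3.5014*o - 3.0336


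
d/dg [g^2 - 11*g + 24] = 2*g - 11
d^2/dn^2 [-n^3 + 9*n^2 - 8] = 18 - 6*n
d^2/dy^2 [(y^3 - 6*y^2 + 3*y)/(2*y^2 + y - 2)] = 2*(29*y^3 - 78*y^2 + 48*y - 18)/(8*y^6 + 12*y^5 - 18*y^4 - 23*y^3 + 18*y^2 + 12*y - 8)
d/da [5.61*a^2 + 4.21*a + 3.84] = 11.22*a + 4.21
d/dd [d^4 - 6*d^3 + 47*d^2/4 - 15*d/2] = 4*d^3 - 18*d^2 + 47*d/2 - 15/2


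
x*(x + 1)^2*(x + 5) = x^4 + 7*x^3 + 11*x^2 + 5*x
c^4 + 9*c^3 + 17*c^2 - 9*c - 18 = (c - 1)*(c + 1)*(c + 3)*(c + 6)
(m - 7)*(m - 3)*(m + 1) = m^3 - 9*m^2 + 11*m + 21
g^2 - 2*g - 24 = (g - 6)*(g + 4)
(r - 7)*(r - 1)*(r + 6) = r^3 - 2*r^2 - 41*r + 42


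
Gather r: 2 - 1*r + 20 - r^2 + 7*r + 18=-r^2 + 6*r + 40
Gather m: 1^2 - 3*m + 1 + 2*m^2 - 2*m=2*m^2 - 5*m + 2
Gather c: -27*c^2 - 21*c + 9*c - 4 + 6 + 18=-27*c^2 - 12*c + 20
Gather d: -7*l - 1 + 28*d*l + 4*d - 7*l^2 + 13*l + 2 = d*(28*l + 4) - 7*l^2 + 6*l + 1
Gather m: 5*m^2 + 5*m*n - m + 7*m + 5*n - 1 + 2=5*m^2 + m*(5*n + 6) + 5*n + 1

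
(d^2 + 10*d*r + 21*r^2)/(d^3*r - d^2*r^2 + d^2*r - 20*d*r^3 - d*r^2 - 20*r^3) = (-d^2 - 10*d*r - 21*r^2)/(r*(-d^3 + d^2*r - d^2 + 20*d*r^2 + d*r + 20*r^2))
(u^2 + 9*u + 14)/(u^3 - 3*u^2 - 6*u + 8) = (u + 7)/(u^2 - 5*u + 4)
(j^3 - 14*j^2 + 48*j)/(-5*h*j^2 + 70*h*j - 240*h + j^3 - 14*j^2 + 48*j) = -j/(5*h - j)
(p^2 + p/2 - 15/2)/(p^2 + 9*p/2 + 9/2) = (2*p - 5)/(2*p + 3)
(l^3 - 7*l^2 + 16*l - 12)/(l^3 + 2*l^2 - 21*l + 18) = (l^2 - 4*l + 4)/(l^2 + 5*l - 6)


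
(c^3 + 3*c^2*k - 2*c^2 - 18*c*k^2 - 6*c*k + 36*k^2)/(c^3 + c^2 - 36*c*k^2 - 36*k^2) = (c^2 - 3*c*k - 2*c + 6*k)/(c^2 - 6*c*k + c - 6*k)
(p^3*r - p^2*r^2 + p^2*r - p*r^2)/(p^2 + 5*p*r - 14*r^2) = p*r*(p^2 - p*r + p - r)/(p^2 + 5*p*r - 14*r^2)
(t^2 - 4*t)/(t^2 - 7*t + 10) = t*(t - 4)/(t^2 - 7*t + 10)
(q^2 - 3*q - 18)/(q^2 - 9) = (q - 6)/(q - 3)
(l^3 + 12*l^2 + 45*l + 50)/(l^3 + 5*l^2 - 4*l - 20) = (l + 5)/(l - 2)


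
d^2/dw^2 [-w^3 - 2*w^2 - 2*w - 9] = -6*w - 4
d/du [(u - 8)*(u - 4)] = 2*u - 12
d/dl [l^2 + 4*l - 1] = 2*l + 4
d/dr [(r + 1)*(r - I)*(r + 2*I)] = 3*r^2 + 2*r*(1 + I) + 2 + I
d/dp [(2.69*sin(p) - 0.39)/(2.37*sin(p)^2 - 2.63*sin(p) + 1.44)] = (-6.3753*sin(p)^2 + 1.8486*sin(p) + 2.8479)*cos(p)/(5.6169*sin(p)^4 - 12.4662*sin(p)^3 + 13.7425*sin(p)^2 - 7.5744*sin(p) + 2.0736)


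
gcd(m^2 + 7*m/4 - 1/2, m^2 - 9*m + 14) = 1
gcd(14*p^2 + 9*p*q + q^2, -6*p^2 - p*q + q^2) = 2*p + q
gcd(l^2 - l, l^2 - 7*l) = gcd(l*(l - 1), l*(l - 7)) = l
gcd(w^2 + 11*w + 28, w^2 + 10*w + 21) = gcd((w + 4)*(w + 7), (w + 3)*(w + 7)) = w + 7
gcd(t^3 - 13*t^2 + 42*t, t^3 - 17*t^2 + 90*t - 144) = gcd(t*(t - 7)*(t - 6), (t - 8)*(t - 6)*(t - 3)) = t - 6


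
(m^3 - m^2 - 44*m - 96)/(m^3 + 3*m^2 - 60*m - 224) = (m + 3)/(m + 7)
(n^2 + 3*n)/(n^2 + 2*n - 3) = n/(n - 1)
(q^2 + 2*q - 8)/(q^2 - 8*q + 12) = (q + 4)/(q - 6)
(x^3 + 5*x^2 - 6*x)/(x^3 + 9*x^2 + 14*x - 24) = x/(x + 4)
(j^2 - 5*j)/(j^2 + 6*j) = (j - 5)/(j + 6)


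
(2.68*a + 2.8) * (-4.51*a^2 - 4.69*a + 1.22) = -12.0868*a^3 - 25.1972*a^2 - 9.8624*a + 3.416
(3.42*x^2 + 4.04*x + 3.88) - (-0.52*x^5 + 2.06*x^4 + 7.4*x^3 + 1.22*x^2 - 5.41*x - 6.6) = 0.52*x^5 - 2.06*x^4 - 7.4*x^3 + 2.2*x^2 + 9.45*x + 10.48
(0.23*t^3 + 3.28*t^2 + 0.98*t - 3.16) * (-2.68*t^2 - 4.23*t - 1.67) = -0.6164*t^5 - 9.7633*t^4 - 16.8849*t^3 - 1.1542*t^2 + 11.7302*t + 5.2772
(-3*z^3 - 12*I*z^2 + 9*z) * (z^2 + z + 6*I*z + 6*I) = -3*z^5 - 3*z^4 - 30*I*z^4 + 81*z^3 - 30*I*z^3 + 81*z^2 + 54*I*z^2 + 54*I*z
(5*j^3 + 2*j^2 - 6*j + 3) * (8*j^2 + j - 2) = 40*j^5 + 21*j^4 - 56*j^3 + 14*j^2 + 15*j - 6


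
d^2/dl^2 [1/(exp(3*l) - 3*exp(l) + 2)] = 3*((1 - 3*exp(2*l))*(exp(3*l) - 3*exp(l) + 2) + 6*(1 - exp(2*l))^2*exp(l))*exp(l)/(exp(3*l) - 3*exp(l) + 2)^3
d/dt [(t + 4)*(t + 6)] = 2*t + 10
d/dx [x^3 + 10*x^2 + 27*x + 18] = 3*x^2 + 20*x + 27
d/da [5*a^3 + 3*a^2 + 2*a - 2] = 15*a^2 + 6*a + 2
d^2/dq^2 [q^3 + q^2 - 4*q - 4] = 6*q + 2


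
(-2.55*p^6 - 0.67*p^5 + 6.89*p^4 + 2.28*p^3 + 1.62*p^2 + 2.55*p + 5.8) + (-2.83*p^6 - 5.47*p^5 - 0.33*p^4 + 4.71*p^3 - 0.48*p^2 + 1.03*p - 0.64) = -5.38*p^6 - 6.14*p^5 + 6.56*p^4 + 6.99*p^3 + 1.14*p^2 + 3.58*p + 5.16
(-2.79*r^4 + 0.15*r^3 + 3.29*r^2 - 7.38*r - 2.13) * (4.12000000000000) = -11.4948*r^4 + 0.618*r^3 + 13.5548*r^2 - 30.4056*r - 8.7756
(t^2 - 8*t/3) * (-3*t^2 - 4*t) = -3*t^4 + 4*t^3 + 32*t^2/3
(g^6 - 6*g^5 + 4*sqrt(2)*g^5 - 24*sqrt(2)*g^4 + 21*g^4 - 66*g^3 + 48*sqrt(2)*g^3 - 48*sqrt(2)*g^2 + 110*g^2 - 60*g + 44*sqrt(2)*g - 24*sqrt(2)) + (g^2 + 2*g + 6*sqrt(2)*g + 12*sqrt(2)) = g^6 - 6*g^5 + 4*sqrt(2)*g^5 - 24*sqrt(2)*g^4 + 21*g^4 - 66*g^3 + 48*sqrt(2)*g^3 - 48*sqrt(2)*g^2 + 111*g^2 - 58*g + 50*sqrt(2)*g - 12*sqrt(2)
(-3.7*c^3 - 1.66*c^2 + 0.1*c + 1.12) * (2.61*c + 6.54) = -9.657*c^4 - 28.5306*c^3 - 10.5954*c^2 + 3.5772*c + 7.3248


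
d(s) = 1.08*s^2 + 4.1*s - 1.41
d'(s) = 2.16*s + 4.1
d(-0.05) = -1.61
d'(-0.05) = 3.99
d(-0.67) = -3.67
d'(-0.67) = 2.65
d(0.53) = 1.07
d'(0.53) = 5.24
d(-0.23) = -2.30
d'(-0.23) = 3.60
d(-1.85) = -5.30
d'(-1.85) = 0.10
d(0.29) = -0.13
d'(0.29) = 4.73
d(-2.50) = -4.91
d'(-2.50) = -1.30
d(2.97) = 20.29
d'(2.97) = 10.52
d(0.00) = -1.41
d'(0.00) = 4.10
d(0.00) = -1.41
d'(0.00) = 4.10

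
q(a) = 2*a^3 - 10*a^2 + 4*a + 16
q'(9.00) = 310.00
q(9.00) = 700.00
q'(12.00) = 628.00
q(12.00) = 2080.00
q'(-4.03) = 182.05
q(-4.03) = -293.43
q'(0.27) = -0.96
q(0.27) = 16.39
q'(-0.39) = 12.71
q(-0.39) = 12.80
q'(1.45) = -12.38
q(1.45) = 6.87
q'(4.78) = 45.49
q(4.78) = 25.07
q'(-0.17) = 7.57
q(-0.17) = 15.02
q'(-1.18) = 35.95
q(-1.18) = -5.93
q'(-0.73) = 21.80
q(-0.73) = 6.97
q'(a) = 6*a^2 - 20*a + 4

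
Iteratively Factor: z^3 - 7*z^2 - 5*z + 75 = (z - 5)*(z^2 - 2*z - 15) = (z - 5)*(z + 3)*(z - 5)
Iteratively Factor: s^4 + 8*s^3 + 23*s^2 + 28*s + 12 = (s + 1)*(s^3 + 7*s^2 + 16*s + 12) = (s + 1)*(s + 2)*(s^2 + 5*s + 6) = (s + 1)*(s + 2)*(s + 3)*(s + 2)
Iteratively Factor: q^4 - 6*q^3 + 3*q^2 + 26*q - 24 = (q - 4)*(q^3 - 2*q^2 - 5*q + 6) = (q - 4)*(q - 3)*(q^2 + q - 2) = (q - 4)*(q - 3)*(q - 1)*(q + 2)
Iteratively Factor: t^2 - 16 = (t - 4)*(t + 4)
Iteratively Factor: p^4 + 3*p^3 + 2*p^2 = (p)*(p^3 + 3*p^2 + 2*p) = p*(p + 1)*(p^2 + 2*p) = p*(p + 1)*(p + 2)*(p)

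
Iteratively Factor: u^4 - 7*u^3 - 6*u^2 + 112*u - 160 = (u - 5)*(u^3 - 2*u^2 - 16*u + 32) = (u - 5)*(u - 2)*(u^2 - 16) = (u - 5)*(u - 2)*(u + 4)*(u - 4)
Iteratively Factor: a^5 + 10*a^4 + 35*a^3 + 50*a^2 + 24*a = (a)*(a^4 + 10*a^3 + 35*a^2 + 50*a + 24) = a*(a + 2)*(a^3 + 8*a^2 + 19*a + 12) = a*(a + 2)*(a + 4)*(a^2 + 4*a + 3) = a*(a + 2)*(a + 3)*(a + 4)*(a + 1)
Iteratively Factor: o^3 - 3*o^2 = (o - 3)*(o^2) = o*(o - 3)*(o)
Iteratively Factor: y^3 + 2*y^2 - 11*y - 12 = (y - 3)*(y^2 + 5*y + 4) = (y - 3)*(y + 1)*(y + 4)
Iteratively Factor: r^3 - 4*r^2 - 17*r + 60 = (r + 4)*(r^2 - 8*r + 15) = (r - 5)*(r + 4)*(r - 3)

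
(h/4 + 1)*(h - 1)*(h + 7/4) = h^3/4 + 19*h^2/16 + 5*h/16 - 7/4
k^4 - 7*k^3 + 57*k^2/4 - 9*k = k*(k - 4)*(k - 3/2)^2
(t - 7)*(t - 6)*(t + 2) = t^3 - 11*t^2 + 16*t + 84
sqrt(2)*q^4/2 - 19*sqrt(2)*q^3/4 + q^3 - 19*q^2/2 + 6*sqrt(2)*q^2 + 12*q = q*(q - 8)*(q - 3/2)*(sqrt(2)*q/2 + 1)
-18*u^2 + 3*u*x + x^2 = (-3*u + x)*(6*u + x)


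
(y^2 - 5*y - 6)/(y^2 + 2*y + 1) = (y - 6)/(y + 1)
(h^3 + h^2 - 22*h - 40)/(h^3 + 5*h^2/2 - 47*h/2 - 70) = 2*(h + 2)/(2*h + 7)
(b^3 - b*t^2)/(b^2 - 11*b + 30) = b*(b^2 - t^2)/(b^2 - 11*b + 30)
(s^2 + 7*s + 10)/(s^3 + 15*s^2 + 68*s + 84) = (s + 5)/(s^2 + 13*s + 42)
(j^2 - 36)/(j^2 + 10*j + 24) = (j - 6)/(j + 4)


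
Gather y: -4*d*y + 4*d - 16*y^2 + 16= -4*d*y + 4*d - 16*y^2 + 16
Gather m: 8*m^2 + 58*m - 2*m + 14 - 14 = 8*m^2 + 56*m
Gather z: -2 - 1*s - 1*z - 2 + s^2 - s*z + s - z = s^2 + z*(-s - 2) - 4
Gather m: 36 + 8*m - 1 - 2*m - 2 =6*m + 33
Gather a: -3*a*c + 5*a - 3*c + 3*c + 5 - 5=a*(5 - 3*c)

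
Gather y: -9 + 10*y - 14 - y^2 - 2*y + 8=-y^2 + 8*y - 15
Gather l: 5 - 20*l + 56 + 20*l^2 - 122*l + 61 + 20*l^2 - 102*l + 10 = 40*l^2 - 244*l + 132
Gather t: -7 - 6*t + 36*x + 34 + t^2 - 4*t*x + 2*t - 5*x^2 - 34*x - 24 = t^2 + t*(-4*x - 4) - 5*x^2 + 2*x + 3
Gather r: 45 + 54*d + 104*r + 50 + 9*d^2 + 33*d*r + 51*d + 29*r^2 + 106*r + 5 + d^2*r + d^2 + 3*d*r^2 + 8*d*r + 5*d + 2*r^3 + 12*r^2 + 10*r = 10*d^2 + 110*d + 2*r^3 + r^2*(3*d + 41) + r*(d^2 + 41*d + 220) + 100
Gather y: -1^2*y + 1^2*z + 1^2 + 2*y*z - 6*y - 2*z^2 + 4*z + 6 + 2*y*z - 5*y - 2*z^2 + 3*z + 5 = y*(4*z - 12) - 4*z^2 + 8*z + 12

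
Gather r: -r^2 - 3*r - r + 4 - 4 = -r^2 - 4*r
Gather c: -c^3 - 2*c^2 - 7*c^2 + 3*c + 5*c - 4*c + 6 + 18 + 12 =-c^3 - 9*c^2 + 4*c + 36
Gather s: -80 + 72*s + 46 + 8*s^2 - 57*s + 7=8*s^2 + 15*s - 27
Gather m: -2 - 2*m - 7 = -2*m - 9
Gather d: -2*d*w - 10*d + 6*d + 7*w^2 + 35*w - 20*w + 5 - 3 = d*(-2*w - 4) + 7*w^2 + 15*w + 2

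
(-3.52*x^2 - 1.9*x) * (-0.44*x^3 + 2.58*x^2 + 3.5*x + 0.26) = 1.5488*x^5 - 8.2456*x^4 - 17.222*x^3 - 7.5652*x^2 - 0.494*x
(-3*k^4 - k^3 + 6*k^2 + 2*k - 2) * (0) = 0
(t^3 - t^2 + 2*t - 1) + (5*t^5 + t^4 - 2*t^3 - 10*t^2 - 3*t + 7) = 5*t^5 + t^4 - t^3 - 11*t^2 - t + 6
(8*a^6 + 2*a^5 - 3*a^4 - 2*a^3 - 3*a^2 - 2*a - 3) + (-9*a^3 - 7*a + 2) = 8*a^6 + 2*a^5 - 3*a^4 - 11*a^3 - 3*a^2 - 9*a - 1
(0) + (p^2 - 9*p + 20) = p^2 - 9*p + 20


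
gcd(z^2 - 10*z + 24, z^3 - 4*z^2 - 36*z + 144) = z^2 - 10*z + 24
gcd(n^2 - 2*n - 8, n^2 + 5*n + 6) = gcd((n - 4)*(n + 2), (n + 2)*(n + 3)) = n + 2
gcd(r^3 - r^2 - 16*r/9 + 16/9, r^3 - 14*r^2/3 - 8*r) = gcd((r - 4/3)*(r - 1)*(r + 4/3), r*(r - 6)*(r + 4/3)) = r + 4/3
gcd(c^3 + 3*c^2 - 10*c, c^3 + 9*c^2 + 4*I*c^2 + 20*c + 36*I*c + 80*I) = c + 5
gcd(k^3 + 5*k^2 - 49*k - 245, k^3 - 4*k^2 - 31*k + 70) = k^2 - 2*k - 35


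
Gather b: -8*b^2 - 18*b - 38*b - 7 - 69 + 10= -8*b^2 - 56*b - 66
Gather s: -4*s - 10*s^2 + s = -10*s^2 - 3*s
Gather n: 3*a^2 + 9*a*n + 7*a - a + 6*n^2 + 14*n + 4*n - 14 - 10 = 3*a^2 + 6*a + 6*n^2 + n*(9*a + 18) - 24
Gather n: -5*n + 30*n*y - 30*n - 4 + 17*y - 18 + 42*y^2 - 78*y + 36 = n*(30*y - 35) + 42*y^2 - 61*y + 14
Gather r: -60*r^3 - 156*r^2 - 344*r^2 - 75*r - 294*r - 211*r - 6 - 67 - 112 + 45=-60*r^3 - 500*r^2 - 580*r - 140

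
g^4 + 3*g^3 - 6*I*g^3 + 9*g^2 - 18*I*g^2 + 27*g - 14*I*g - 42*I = (g + 3)*(g - 7*I)*(g - I)*(g + 2*I)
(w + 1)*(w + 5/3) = w^2 + 8*w/3 + 5/3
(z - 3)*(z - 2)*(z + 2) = z^3 - 3*z^2 - 4*z + 12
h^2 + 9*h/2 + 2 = (h + 1/2)*(h + 4)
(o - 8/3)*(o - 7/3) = o^2 - 5*o + 56/9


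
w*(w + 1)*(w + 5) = w^3 + 6*w^2 + 5*w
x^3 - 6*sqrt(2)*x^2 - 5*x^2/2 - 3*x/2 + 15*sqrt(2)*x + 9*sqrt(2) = (x - 3)*(x + 1/2)*(x - 6*sqrt(2))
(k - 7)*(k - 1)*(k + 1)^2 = k^4 - 6*k^3 - 8*k^2 + 6*k + 7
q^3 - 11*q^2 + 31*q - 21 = (q - 7)*(q - 3)*(q - 1)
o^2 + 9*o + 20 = (o + 4)*(o + 5)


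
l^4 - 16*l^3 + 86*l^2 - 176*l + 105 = (l - 7)*(l - 5)*(l - 3)*(l - 1)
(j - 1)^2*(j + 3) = j^3 + j^2 - 5*j + 3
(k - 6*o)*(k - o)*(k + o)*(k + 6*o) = k^4 - 37*k^2*o^2 + 36*o^4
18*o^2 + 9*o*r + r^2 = (3*o + r)*(6*o + r)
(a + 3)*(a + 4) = a^2 + 7*a + 12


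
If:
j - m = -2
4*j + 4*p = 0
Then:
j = -p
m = 2 - p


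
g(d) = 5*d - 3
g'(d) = 5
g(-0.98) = -7.90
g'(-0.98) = 5.00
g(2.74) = 10.70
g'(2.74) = 5.00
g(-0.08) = -3.40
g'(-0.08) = 5.00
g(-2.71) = -16.55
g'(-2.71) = 5.00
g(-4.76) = -26.80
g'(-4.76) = 5.00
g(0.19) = -2.05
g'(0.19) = 5.00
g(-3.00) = -18.00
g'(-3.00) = 5.00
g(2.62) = 10.10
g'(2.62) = 5.00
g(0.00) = -3.00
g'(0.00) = 5.00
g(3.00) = 12.00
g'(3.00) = 5.00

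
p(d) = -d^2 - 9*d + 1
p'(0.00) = -9.00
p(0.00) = 1.00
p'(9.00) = -27.00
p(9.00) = -161.00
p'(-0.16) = -8.68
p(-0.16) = 2.41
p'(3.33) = -15.66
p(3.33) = -40.06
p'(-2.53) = -3.94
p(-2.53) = 17.37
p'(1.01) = -11.02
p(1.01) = -9.11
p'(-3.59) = -1.82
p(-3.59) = 20.42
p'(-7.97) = 6.94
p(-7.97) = 9.21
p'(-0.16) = -8.68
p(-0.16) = 2.41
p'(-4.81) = 0.62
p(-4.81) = 21.15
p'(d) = -2*d - 9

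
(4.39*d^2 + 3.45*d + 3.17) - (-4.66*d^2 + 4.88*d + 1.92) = 9.05*d^2 - 1.43*d + 1.25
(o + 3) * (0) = 0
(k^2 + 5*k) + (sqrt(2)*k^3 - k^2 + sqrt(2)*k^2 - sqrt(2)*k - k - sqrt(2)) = sqrt(2)*k^3 + sqrt(2)*k^2 - sqrt(2)*k + 4*k - sqrt(2)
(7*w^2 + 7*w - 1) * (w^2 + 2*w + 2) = 7*w^4 + 21*w^3 + 27*w^2 + 12*w - 2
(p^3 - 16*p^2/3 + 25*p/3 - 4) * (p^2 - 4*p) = p^5 - 28*p^4/3 + 89*p^3/3 - 112*p^2/3 + 16*p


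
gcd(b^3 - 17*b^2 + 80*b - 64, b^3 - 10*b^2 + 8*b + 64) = b - 8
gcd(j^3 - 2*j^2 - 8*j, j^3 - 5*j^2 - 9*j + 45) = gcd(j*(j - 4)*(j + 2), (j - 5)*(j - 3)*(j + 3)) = 1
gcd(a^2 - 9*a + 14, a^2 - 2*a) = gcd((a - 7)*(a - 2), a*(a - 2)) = a - 2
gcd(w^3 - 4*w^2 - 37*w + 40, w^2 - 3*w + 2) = w - 1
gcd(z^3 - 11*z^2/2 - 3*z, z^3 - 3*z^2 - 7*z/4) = z^2 + z/2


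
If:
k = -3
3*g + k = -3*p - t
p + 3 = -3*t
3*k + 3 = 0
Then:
No Solution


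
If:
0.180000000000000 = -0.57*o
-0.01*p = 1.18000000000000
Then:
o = -0.32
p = -118.00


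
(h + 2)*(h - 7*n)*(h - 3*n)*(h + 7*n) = h^4 - 3*h^3*n + 2*h^3 - 49*h^2*n^2 - 6*h^2*n + 147*h*n^3 - 98*h*n^2 + 294*n^3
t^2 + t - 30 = (t - 5)*(t + 6)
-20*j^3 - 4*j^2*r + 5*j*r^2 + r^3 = (-2*j + r)*(2*j + r)*(5*j + r)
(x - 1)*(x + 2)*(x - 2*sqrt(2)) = x^3 - 2*sqrt(2)*x^2 + x^2 - 2*sqrt(2)*x - 2*x + 4*sqrt(2)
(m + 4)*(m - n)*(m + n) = m^3 + 4*m^2 - m*n^2 - 4*n^2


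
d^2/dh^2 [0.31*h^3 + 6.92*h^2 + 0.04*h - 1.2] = 1.86*h + 13.84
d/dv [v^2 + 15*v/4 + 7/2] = 2*v + 15/4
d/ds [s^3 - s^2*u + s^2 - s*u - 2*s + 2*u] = 3*s^2 - 2*s*u + 2*s - u - 2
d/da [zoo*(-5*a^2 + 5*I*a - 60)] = zoo*(a + 1)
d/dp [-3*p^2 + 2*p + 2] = 2 - 6*p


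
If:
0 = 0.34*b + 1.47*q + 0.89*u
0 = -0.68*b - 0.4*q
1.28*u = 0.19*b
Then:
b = 0.00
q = 0.00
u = 0.00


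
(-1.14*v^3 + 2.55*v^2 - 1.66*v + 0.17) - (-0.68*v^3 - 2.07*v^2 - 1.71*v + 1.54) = -0.46*v^3 + 4.62*v^2 + 0.05*v - 1.37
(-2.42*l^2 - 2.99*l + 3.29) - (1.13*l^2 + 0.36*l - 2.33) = -3.55*l^2 - 3.35*l + 5.62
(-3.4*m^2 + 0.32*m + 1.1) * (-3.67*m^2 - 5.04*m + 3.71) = 12.478*m^4 + 15.9616*m^3 - 18.2638*m^2 - 4.3568*m + 4.081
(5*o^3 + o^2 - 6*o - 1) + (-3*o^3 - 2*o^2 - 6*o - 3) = 2*o^3 - o^2 - 12*o - 4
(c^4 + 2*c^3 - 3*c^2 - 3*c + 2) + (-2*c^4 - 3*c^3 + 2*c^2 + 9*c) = -c^4 - c^3 - c^2 + 6*c + 2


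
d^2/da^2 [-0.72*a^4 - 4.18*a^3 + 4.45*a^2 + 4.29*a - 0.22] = -8.64*a^2 - 25.08*a + 8.9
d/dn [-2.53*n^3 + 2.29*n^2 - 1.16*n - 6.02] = -7.59*n^2 + 4.58*n - 1.16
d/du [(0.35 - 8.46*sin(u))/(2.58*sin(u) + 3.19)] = -27.8904*cos(u)/(2.58*sin(u) + 3.19)^2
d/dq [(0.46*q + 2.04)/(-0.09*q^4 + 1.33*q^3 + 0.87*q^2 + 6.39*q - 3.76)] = (0.1242*q^4 - 0.4892*q^3 - 8.5398*q^2 - 3.5496*q - 14.7652)/(0.0081*q^8 - 0.2394*q^7 + 1.6123*q^6 + 1.164*q^5 + 18.4311*q^4 + 1.117*q^3 + 34.2897*q^2 - 48.0528*q + 14.1376)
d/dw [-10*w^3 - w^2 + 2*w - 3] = -30*w^2 - 2*w + 2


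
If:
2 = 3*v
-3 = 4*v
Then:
No Solution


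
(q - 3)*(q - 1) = q^2 - 4*q + 3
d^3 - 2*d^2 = d^2*(d - 2)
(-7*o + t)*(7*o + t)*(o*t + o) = -49*o^3*t - 49*o^3 + o*t^3 + o*t^2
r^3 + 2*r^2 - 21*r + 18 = (r - 3)*(r - 1)*(r + 6)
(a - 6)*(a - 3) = a^2 - 9*a + 18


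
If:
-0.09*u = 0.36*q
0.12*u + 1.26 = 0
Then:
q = 2.62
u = -10.50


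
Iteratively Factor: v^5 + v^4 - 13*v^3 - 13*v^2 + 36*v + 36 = (v + 3)*(v^4 - 2*v^3 - 7*v^2 + 8*v + 12) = (v + 1)*(v + 3)*(v^3 - 3*v^2 - 4*v + 12) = (v - 2)*(v + 1)*(v + 3)*(v^2 - v - 6) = (v - 3)*(v - 2)*(v + 1)*(v + 3)*(v + 2)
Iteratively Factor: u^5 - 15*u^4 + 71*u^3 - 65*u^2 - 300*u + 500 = (u - 5)*(u^4 - 10*u^3 + 21*u^2 + 40*u - 100) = (u - 5)^2*(u^3 - 5*u^2 - 4*u + 20) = (u - 5)^3*(u^2 - 4) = (u - 5)^3*(u + 2)*(u - 2)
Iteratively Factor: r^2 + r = (r + 1)*(r)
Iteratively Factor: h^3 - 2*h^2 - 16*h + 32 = (h - 4)*(h^2 + 2*h - 8) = (h - 4)*(h - 2)*(h + 4)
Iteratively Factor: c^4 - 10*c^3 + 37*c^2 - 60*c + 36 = (c - 2)*(c^3 - 8*c^2 + 21*c - 18) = (c - 2)^2*(c^2 - 6*c + 9) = (c - 3)*(c - 2)^2*(c - 3)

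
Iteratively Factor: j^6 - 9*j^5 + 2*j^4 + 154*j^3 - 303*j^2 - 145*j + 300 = (j + 1)*(j^5 - 10*j^4 + 12*j^3 + 142*j^2 - 445*j + 300) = (j - 5)*(j + 1)*(j^4 - 5*j^3 - 13*j^2 + 77*j - 60) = (j - 5)*(j - 1)*(j + 1)*(j^3 - 4*j^2 - 17*j + 60) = (j - 5)*(j - 3)*(j - 1)*(j + 1)*(j^2 - j - 20) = (j - 5)*(j - 3)*(j - 1)*(j + 1)*(j + 4)*(j - 5)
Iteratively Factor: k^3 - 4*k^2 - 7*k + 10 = (k - 1)*(k^2 - 3*k - 10) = (k - 5)*(k - 1)*(k + 2)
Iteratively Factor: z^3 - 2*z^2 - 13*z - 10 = (z + 1)*(z^2 - 3*z - 10) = (z - 5)*(z + 1)*(z + 2)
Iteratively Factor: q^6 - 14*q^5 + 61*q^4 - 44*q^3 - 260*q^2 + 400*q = (q)*(q^5 - 14*q^4 + 61*q^3 - 44*q^2 - 260*q + 400) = q*(q + 2)*(q^4 - 16*q^3 + 93*q^2 - 230*q + 200) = q*(q - 5)*(q + 2)*(q^3 - 11*q^2 + 38*q - 40) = q*(q - 5)*(q - 2)*(q + 2)*(q^2 - 9*q + 20) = q*(q - 5)*(q - 4)*(q - 2)*(q + 2)*(q - 5)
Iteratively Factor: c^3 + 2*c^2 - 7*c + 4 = (c - 1)*(c^2 + 3*c - 4) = (c - 1)^2*(c + 4)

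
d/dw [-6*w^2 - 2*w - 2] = -12*w - 2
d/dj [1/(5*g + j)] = -1/(5*g + j)^2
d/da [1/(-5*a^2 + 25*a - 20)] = (2*a - 5)/(5*(a^2 - 5*a + 4)^2)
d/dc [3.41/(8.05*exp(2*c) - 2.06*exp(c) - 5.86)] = (7.0246 - 54.901*exp(c))*exp(c)/(-8.05*exp(2*c) + 2.06*exp(c) + 5.86)^2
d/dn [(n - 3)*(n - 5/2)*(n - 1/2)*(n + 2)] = 4*n^3 - 12*n^2 - 7*n/2 + 67/4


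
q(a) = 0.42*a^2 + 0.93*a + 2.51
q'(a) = 0.84*a + 0.93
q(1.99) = 6.02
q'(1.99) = 2.60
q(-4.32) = 6.33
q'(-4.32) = -2.70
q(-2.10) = 2.41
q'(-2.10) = -0.83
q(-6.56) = 14.48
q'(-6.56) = -4.58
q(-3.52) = 4.44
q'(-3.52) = -2.03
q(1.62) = 5.12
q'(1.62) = 2.29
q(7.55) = 33.47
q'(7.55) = 7.27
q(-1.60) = 2.10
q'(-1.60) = -0.41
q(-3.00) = 3.50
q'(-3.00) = -1.59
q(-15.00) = 83.06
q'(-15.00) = -11.67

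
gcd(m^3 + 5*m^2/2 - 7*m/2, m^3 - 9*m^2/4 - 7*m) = m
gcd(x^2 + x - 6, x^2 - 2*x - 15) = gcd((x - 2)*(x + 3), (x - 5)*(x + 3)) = x + 3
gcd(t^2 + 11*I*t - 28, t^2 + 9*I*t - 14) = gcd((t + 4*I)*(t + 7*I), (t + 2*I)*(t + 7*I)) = t + 7*I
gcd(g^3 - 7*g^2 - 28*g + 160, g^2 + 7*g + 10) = g + 5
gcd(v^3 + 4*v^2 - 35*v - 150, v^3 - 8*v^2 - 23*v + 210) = v^2 - v - 30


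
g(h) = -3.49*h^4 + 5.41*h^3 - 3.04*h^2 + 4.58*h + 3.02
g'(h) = -13.96*h^3 + 16.23*h^2 - 6.08*h + 4.58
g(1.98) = -11.47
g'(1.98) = -52.19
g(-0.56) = -1.79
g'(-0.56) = 15.53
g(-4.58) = -2137.11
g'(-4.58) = 1714.04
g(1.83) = -4.76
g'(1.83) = -37.75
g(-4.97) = -2888.35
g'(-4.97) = 2149.47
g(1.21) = 6.21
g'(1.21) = -3.75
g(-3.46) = -773.50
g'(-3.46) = 798.16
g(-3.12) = -535.88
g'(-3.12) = 605.52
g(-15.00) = -195689.68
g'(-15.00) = 50862.53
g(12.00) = -63399.94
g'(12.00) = -21854.14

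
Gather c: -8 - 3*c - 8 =-3*c - 16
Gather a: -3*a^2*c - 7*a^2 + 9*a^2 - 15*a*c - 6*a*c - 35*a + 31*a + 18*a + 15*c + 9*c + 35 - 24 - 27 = a^2*(2 - 3*c) + a*(14 - 21*c) + 24*c - 16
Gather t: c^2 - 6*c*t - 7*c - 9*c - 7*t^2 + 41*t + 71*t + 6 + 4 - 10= c^2 - 16*c - 7*t^2 + t*(112 - 6*c)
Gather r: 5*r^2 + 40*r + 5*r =5*r^2 + 45*r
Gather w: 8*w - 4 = 8*w - 4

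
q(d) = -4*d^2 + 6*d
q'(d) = 6 - 8*d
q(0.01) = 0.06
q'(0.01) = 5.92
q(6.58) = -133.71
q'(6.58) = -46.64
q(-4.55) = -110.11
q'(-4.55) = 42.40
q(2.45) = -9.31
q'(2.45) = -13.60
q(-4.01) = -88.38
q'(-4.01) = 38.08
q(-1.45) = -17.11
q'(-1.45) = 17.60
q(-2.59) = -42.37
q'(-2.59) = 26.72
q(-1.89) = -25.63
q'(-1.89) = 21.12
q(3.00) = -18.00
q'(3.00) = -18.00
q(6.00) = -108.00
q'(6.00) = -42.00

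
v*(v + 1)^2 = v^3 + 2*v^2 + v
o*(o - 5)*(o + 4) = o^3 - o^2 - 20*o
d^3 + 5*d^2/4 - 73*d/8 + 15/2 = (d - 3/2)*(d - 5/4)*(d + 4)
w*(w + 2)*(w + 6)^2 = w^4 + 14*w^3 + 60*w^2 + 72*w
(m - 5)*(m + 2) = m^2 - 3*m - 10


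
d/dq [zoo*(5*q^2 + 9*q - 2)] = zoo*(q + 1)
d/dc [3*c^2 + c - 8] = 6*c + 1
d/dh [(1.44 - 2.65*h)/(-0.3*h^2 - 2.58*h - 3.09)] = (-0.795*h^2 + 0.864*h + 11.9037)/(0.09*h^4 + 1.548*h^3 + 8.5104*h^2 + 15.9444*h + 9.5481)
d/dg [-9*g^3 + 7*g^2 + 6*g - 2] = -27*g^2 + 14*g + 6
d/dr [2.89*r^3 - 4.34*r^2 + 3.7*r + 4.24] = 8.67*r^2 - 8.68*r + 3.7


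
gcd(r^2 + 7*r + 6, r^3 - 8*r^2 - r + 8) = r + 1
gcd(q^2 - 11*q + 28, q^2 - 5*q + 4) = q - 4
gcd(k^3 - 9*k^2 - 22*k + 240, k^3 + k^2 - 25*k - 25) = k + 5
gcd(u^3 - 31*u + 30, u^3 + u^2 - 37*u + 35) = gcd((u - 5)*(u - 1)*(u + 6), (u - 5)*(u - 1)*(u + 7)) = u^2 - 6*u + 5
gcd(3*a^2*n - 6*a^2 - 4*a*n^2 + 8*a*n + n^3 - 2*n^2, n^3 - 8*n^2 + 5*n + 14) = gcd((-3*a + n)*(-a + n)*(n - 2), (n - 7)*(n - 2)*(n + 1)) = n - 2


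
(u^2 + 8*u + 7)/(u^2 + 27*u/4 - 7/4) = 4*(u + 1)/(4*u - 1)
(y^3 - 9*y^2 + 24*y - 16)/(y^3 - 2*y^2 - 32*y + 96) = (y - 1)/(y + 6)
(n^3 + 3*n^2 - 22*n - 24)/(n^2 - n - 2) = (n^2 + 2*n - 24)/(n - 2)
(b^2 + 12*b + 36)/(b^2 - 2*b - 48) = (b + 6)/(b - 8)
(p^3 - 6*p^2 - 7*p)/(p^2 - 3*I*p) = (p^2 - 6*p - 7)/(p - 3*I)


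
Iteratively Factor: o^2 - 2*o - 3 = (o - 3)*(o + 1)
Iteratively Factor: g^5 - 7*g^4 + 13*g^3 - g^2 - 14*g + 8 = (g - 1)*(g^4 - 6*g^3 + 7*g^2 + 6*g - 8) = (g - 1)*(g + 1)*(g^3 - 7*g^2 + 14*g - 8) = (g - 2)*(g - 1)*(g + 1)*(g^2 - 5*g + 4) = (g - 2)*(g - 1)^2*(g + 1)*(g - 4)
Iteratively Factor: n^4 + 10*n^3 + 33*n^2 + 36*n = (n)*(n^3 + 10*n^2 + 33*n + 36) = n*(n + 3)*(n^2 + 7*n + 12) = n*(n + 3)^2*(n + 4)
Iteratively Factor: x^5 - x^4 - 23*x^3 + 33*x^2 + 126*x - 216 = (x - 3)*(x^4 + 2*x^3 - 17*x^2 - 18*x + 72) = (x - 3)*(x - 2)*(x^3 + 4*x^2 - 9*x - 36) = (x - 3)*(x - 2)*(x + 4)*(x^2 - 9) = (x - 3)^2*(x - 2)*(x + 4)*(x + 3)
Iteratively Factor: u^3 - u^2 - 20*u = (u)*(u^2 - u - 20) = u*(u + 4)*(u - 5)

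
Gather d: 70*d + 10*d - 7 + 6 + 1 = 80*d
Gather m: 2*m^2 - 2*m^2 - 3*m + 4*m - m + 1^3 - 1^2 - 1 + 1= 0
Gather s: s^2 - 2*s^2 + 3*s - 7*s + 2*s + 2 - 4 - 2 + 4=-s^2 - 2*s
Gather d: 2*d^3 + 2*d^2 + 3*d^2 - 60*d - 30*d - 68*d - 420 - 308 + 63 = 2*d^3 + 5*d^2 - 158*d - 665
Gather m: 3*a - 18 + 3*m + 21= 3*a + 3*m + 3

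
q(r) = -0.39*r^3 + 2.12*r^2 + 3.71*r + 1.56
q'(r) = -1.17*r^2 + 4.24*r + 3.71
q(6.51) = 7.96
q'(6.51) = -18.27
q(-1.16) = 0.72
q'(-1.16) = -2.78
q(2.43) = 17.50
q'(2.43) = 7.10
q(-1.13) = 0.64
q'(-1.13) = -2.58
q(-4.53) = 64.51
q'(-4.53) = -39.51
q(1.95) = 13.96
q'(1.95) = 7.53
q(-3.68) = 36.05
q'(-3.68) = -27.74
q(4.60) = 25.52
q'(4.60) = -1.54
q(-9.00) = 424.20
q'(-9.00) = -129.22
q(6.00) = 15.90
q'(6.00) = -12.97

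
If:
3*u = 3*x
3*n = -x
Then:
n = -x/3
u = x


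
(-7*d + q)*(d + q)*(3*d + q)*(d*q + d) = -21*d^4*q - 21*d^4 - 25*d^3*q^2 - 25*d^3*q - 3*d^2*q^3 - 3*d^2*q^2 + d*q^4 + d*q^3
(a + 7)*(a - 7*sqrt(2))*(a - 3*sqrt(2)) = a^3 - 10*sqrt(2)*a^2 + 7*a^2 - 70*sqrt(2)*a + 42*a + 294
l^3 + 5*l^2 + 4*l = l*(l + 1)*(l + 4)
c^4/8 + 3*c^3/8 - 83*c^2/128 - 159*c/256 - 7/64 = (c/4 + 1)*(c/2 + 1/4)*(c - 7/4)*(c + 1/4)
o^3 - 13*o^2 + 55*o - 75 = (o - 5)^2*(o - 3)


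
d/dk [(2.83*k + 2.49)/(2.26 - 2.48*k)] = (31.17608*k - 28.41046)/(2.48*k - 2.26)^3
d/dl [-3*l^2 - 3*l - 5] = -6*l - 3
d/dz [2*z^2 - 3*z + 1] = 4*z - 3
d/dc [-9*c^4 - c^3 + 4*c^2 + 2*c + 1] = -36*c^3 - 3*c^2 + 8*c + 2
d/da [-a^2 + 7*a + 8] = 7 - 2*a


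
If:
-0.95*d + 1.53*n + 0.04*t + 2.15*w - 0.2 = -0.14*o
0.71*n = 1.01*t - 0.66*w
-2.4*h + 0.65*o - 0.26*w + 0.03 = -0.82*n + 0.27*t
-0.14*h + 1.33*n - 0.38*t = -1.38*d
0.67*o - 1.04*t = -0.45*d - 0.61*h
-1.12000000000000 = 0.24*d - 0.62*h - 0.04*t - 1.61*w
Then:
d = 0.71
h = -0.36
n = -0.75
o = -0.01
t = 0.09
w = 0.94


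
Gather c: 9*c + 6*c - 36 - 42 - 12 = 15*c - 90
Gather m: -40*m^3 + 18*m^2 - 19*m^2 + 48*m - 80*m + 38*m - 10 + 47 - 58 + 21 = -40*m^3 - m^2 + 6*m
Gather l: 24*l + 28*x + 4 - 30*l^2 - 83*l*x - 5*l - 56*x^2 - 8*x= -30*l^2 + l*(19 - 83*x) - 56*x^2 + 20*x + 4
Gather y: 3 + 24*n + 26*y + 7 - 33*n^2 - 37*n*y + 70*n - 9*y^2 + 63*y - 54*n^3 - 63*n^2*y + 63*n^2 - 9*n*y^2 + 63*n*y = -54*n^3 + 30*n^2 + 94*n + y^2*(-9*n - 9) + y*(-63*n^2 + 26*n + 89) + 10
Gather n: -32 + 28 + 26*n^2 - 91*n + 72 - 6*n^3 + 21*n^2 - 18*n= -6*n^3 + 47*n^2 - 109*n + 68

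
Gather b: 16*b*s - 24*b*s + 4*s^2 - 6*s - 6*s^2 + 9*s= -8*b*s - 2*s^2 + 3*s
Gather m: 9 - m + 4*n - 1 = -m + 4*n + 8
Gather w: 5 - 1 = 4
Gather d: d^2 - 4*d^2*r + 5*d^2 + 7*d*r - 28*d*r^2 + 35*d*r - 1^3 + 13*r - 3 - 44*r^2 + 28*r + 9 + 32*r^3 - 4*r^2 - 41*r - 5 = d^2*(6 - 4*r) + d*(-28*r^2 + 42*r) + 32*r^3 - 48*r^2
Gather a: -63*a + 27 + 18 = 45 - 63*a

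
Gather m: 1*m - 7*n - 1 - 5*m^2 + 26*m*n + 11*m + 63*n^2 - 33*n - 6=-5*m^2 + m*(26*n + 12) + 63*n^2 - 40*n - 7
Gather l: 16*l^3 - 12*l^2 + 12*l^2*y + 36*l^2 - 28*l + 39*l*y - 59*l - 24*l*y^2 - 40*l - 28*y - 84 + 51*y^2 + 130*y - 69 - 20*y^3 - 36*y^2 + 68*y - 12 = 16*l^3 + l^2*(12*y + 24) + l*(-24*y^2 + 39*y - 127) - 20*y^3 + 15*y^2 + 170*y - 165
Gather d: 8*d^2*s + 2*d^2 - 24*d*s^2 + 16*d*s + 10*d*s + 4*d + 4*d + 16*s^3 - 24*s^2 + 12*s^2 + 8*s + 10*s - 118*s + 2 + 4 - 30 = d^2*(8*s + 2) + d*(-24*s^2 + 26*s + 8) + 16*s^3 - 12*s^2 - 100*s - 24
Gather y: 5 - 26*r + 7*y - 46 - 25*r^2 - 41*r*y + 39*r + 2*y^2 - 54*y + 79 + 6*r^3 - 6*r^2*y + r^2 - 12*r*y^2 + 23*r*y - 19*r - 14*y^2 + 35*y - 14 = 6*r^3 - 24*r^2 - 6*r + y^2*(-12*r - 12) + y*(-6*r^2 - 18*r - 12) + 24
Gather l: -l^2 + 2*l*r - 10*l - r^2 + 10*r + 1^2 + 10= -l^2 + l*(2*r - 10) - r^2 + 10*r + 11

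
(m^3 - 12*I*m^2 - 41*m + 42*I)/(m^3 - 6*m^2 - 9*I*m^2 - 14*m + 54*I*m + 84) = (m - 3*I)/(m - 6)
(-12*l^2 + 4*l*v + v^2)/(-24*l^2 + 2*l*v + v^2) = (-2*l + v)/(-4*l + v)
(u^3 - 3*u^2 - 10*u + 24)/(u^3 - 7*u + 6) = (u - 4)/(u - 1)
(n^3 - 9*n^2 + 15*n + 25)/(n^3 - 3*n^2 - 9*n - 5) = (n - 5)/(n + 1)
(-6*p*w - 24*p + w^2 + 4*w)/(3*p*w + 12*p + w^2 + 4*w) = (-6*p + w)/(3*p + w)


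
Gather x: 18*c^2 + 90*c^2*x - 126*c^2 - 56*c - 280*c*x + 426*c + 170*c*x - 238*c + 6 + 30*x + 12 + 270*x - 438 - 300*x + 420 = -108*c^2 + 132*c + x*(90*c^2 - 110*c)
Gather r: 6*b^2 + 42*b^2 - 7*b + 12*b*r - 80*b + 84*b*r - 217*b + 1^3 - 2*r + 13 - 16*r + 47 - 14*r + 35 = 48*b^2 - 304*b + r*(96*b - 32) + 96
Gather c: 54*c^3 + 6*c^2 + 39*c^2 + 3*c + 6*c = 54*c^3 + 45*c^2 + 9*c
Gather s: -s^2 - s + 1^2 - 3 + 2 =-s^2 - s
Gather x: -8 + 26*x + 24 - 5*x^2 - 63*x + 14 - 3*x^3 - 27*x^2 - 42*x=-3*x^3 - 32*x^2 - 79*x + 30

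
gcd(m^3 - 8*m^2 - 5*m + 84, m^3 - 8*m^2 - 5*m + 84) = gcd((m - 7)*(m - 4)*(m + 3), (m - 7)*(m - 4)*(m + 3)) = m^3 - 8*m^2 - 5*m + 84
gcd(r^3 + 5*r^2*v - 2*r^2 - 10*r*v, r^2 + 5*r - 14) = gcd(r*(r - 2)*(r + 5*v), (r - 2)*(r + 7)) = r - 2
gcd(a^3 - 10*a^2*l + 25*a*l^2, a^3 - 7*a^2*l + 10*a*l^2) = a^2 - 5*a*l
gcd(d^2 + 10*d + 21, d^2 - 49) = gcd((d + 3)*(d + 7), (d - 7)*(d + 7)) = d + 7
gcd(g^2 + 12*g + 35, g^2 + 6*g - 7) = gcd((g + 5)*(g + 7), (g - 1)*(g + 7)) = g + 7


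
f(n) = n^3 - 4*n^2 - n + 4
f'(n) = 3*n^2 - 8*n - 1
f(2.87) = -8.18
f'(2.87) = 0.75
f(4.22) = 3.70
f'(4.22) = 18.67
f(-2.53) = -35.27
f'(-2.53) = 38.44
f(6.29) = 88.31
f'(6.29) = 67.37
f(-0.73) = 2.21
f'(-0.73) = 6.44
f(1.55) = -3.44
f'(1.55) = -6.19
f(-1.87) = -14.66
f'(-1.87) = 24.45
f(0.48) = 2.71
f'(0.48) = -4.15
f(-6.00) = -350.00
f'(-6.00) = 155.00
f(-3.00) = -56.00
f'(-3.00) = 50.00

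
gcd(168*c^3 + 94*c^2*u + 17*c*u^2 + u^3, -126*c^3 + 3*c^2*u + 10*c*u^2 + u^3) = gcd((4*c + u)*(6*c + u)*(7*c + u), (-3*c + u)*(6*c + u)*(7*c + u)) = 42*c^2 + 13*c*u + u^2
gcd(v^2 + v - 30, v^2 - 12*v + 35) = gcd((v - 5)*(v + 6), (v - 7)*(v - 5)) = v - 5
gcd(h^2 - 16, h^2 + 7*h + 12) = h + 4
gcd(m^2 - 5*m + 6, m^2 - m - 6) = m - 3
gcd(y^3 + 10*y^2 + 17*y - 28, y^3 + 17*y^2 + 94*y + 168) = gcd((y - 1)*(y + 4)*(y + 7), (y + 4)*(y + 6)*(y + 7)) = y^2 + 11*y + 28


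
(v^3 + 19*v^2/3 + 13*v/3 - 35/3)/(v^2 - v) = v + 22/3 + 35/(3*v)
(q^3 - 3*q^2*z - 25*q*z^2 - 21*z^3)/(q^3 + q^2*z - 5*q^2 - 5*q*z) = (q^2 - 4*q*z - 21*z^2)/(q*(q - 5))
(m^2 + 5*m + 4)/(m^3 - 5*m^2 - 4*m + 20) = (m^2 + 5*m + 4)/(m^3 - 5*m^2 - 4*m + 20)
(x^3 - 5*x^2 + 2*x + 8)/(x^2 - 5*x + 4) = (x^2 - x - 2)/(x - 1)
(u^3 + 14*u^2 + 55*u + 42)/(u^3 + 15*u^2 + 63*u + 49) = (u + 6)/(u + 7)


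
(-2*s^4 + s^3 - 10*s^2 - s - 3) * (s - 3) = -2*s^5 + 7*s^4 - 13*s^3 + 29*s^2 + 9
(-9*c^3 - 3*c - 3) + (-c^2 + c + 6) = -9*c^3 - c^2 - 2*c + 3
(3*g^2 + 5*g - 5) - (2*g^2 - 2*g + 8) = g^2 + 7*g - 13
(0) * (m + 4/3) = 0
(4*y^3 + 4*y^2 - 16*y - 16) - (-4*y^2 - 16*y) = 4*y^3 + 8*y^2 - 16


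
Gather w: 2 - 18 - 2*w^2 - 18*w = -2*w^2 - 18*w - 16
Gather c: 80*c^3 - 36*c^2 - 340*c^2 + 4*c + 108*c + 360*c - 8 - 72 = 80*c^3 - 376*c^2 + 472*c - 80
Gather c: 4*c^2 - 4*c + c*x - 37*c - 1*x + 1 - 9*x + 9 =4*c^2 + c*(x - 41) - 10*x + 10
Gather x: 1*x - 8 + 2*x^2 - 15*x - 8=2*x^2 - 14*x - 16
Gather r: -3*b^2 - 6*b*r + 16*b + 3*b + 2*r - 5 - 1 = -3*b^2 + 19*b + r*(2 - 6*b) - 6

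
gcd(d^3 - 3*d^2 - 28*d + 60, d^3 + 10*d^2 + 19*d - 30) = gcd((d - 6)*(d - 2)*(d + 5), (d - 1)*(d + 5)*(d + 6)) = d + 5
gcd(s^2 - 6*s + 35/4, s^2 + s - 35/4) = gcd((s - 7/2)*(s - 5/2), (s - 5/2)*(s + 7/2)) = s - 5/2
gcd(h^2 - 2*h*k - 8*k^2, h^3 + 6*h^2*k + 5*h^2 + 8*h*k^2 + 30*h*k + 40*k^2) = h + 2*k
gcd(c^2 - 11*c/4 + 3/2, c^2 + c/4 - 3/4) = c - 3/4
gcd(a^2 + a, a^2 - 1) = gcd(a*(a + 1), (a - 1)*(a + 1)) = a + 1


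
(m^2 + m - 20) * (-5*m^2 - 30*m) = -5*m^4 - 35*m^3 + 70*m^2 + 600*m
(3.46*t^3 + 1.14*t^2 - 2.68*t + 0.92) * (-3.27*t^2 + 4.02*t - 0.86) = -11.3142*t^5 + 10.1814*t^4 + 10.3708*t^3 - 14.7624*t^2 + 6.0032*t - 0.7912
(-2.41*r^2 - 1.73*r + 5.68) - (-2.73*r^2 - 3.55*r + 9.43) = 0.32*r^2 + 1.82*r - 3.75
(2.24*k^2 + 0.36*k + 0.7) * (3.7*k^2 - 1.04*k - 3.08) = 8.288*k^4 - 0.9976*k^3 - 4.6836*k^2 - 1.8368*k - 2.156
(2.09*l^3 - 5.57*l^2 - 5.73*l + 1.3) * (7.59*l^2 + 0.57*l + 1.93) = 15.8631*l^5 - 41.085*l^4 - 42.6319*l^3 - 4.1492*l^2 - 10.3179*l + 2.509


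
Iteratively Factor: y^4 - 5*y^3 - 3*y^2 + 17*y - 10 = (y - 5)*(y^3 - 3*y + 2) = (y - 5)*(y - 1)*(y^2 + y - 2) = (y - 5)*(y - 1)^2*(y + 2)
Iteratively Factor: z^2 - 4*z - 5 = (z + 1)*(z - 5)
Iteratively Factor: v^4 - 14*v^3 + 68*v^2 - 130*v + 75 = (v - 3)*(v^3 - 11*v^2 + 35*v - 25) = (v - 3)*(v - 1)*(v^2 - 10*v + 25) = (v - 5)*(v - 3)*(v - 1)*(v - 5)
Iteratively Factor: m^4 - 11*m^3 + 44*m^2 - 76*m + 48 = (m - 2)*(m^3 - 9*m^2 + 26*m - 24) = (m - 2)^2*(m^2 - 7*m + 12) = (m - 4)*(m - 2)^2*(m - 3)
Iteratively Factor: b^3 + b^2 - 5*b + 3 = (b + 3)*(b^2 - 2*b + 1) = (b - 1)*(b + 3)*(b - 1)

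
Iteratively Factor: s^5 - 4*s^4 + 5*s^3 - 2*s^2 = (s)*(s^4 - 4*s^3 + 5*s^2 - 2*s) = s*(s - 1)*(s^3 - 3*s^2 + 2*s) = s*(s - 2)*(s - 1)*(s^2 - s) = s^2*(s - 2)*(s - 1)*(s - 1)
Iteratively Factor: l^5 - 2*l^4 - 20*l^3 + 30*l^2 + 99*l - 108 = (l - 4)*(l^4 + 2*l^3 - 12*l^2 - 18*l + 27) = (l - 4)*(l - 1)*(l^3 + 3*l^2 - 9*l - 27) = (l - 4)*(l - 1)*(l + 3)*(l^2 - 9) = (l - 4)*(l - 1)*(l + 3)^2*(l - 3)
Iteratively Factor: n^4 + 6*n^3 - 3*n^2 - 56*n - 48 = (n + 4)*(n^3 + 2*n^2 - 11*n - 12) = (n - 3)*(n + 4)*(n^2 + 5*n + 4) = (n - 3)*(n + 1)*(n + 4)*(n + 4)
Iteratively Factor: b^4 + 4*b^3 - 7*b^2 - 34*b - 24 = (b + 4)*(b^3 - 7*b - 6) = (b + 2)*(b + 4)*(b^2 - 2*b - 3) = (b + 1)*(b + 2)*(b + 4)*(b - 3)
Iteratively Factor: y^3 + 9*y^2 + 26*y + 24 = (y + 4)*(y^2 + 5*y + 6) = (y + 2)*(y + 4)*(y + 3)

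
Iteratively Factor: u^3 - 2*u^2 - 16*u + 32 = (u - 2)*(u^2 - 16) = (u - 2)*(u + 4)*(u - 4)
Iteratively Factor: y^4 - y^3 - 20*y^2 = (y)*(y^3 - y^2 - 20*y) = y*(y - 5)*(y^2 + 4*y) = y^2*(y - 5)*(y + 4)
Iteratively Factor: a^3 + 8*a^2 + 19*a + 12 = (a + 3)*(a^2 + 5*a + 4) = (a + 1)*(a + 3)*(a + 4)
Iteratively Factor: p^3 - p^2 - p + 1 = (p + 1)*(p^2 - 2*p + 1) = (p - 1)*(p + 1)*(p - 1)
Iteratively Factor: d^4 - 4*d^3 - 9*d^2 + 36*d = (d + 3)*(d^3 - 7*d^2 + 12*d) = (d - 4)*(d + 3)*(d^2 - 3*d) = d*(d - 4)*(d + 3)*(d - 3)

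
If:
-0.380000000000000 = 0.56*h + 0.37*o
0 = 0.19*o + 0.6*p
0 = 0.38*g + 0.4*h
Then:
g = 0.714285714285714 - 2.19628017411951*p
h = 2.08646616541353*p - 0.678571428571429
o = -3.15789473684211*p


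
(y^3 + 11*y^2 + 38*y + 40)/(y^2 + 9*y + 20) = y + 2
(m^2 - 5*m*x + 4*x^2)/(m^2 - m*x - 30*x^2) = (-m^2 + 5*m*x - 4*x^2)/(-m^2 + m*x + 30*x^2)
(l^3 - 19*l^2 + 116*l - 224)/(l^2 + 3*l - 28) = (l^2 - 15*l + 56)/(l + 7)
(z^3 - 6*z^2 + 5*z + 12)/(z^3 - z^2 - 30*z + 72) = (z + 1)/(z + 6)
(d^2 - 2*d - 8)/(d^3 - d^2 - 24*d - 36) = (d - 4)/(d^2 - 3*d - 18)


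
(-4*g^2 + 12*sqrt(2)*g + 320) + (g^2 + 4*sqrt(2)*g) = -3*g^2 + 16*sqrt(2)*g + 320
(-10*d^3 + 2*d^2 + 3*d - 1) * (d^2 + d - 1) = -10*d^5 - 8*d^4 + 15*d^3 - 4*d + 1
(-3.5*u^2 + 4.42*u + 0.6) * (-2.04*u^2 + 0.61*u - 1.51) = 7.14*u^4 - 11.1518*u^3 + 6.7572*u^2 - 6.3082*u - 0.906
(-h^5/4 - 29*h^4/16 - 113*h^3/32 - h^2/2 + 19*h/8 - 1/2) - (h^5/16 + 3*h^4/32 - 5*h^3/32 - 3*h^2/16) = -5*h^5/16 - 61*h^4/32 - 27*h^3/8 - 5*h^2/16 + 19*h/8 - 1/2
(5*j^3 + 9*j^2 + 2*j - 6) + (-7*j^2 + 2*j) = 5*j^3 + 2*j^2 + 4*j - 6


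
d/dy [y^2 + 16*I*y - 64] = 2*y + 16*I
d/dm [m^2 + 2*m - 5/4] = 2*m + 2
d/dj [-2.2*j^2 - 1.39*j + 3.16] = -4.4*j - 1.39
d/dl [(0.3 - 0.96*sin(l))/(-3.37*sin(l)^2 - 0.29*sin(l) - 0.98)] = (-3.2352*sin(l)^2 + 2.022*sin(l) + 1.0278)*cos(l)/(11.3569*sin(l)^4 + 1.9546*sin(l)^3 + 6.6893*sin(l)^2 + 0.5684*sin(l) + 0.9604)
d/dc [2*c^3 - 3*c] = 6*c^2 - 3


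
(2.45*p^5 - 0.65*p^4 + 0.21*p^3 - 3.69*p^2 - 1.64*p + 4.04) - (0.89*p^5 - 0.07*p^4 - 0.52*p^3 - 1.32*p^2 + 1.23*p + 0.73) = 1.56*p^5 - 0.58*p^4 + 0.73*p^3 - 2.37*p^2 - 2.87*p + 3.31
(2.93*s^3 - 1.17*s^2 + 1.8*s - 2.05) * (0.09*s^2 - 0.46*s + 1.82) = 0.2637*s^5 - 1.4531*s^4 + 6.0328*s^3 - 3.1419*s^2 + 4.219*s - 3.731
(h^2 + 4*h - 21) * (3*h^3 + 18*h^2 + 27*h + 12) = 3*h^5 + 30*h^4 + 36*h^3 - 258*h^2 - 519*h - 252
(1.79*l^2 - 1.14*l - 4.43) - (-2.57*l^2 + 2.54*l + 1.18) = 4.36*l^2 - 3.68*l - 5.61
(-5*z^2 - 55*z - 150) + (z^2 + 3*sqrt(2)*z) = -4*z^2 - 55*z + 3*sqrt(2)*z - 150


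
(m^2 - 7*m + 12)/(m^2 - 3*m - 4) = (m - 3)/(m + 1)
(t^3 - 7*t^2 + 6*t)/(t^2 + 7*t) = (t^2 - 7*t + 6)/(t + 7)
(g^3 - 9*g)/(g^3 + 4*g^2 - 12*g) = (g^2 - 9)/(g^2 + 4*g - 12)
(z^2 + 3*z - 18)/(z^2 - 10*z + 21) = (z + 6)/(z - 7)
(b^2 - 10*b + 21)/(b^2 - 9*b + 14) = (b - 3)/(b - 2)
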